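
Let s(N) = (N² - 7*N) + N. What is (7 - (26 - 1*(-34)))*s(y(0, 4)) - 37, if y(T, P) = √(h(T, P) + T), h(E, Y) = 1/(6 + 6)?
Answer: -497/12 + 53*√3 ≈ 50.382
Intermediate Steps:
h(E, Y) = 1/12
y(T, P) = √(1/12 + T)
s(N) = N² - 6*N
(7 - (26 - 1*(-34)))*s(y(0, 4)) - 37 = (7 - (26 - 1*(-34)))*((√(3 + 36*0)/6)*(-6 + √(3 + 36*0)/6)) - 37 = (7 - (26 + 34))*((√(3 + 0)/6)*(-6 + √(3 + 0)/6)) - 37 = (7 - 1*60)*((√3/6)*(-6 + √3/6)) - 37 = (7 - 60)*(√3*(-6 + √3/6)/6) - 37 = -53*√3*(-6 + √3/6)/6 - 37 = -37 - 53*√3*(-6 + √3/6)/6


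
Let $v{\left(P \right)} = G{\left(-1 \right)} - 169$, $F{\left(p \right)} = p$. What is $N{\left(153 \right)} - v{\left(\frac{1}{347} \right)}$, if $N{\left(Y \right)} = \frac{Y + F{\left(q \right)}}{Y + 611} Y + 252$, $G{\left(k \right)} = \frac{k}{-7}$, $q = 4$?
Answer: $\frac{2418891}{5348} \approx 452.3$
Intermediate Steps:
$G{\left(k \right)} = - \frac{k}{7}$ ($G{\left(k \right)} = k \left(- \frac{1}{7}\right) = - \frac{k}{7}$)
$N{\left(Y \right)} = 252 + \frac{Y \left(4 + Y\right)}{611 + Y}$ ($N{\left(Y \right)} = \frac{Y + 4}{Y + 611} Y + 252 = \frac{4 + Y}{611 + Y} Y + 252 = \frac{Y \left(4 + Y\right)}{611 + Y} + 252 = 252 + \frac{Y \left(4 + Y\right)}{611 + Y}$)
$v{\left(P \right)} = - \frac{1182}{7}$ ($v{\left(P \right)} = \left(- \frac{1}{7}\right) \left(-1\right) - 169 = \frac{1}{7} - 169 = - \frac{1182}{7}$)
$N{\left(153 \right)} - v{\left(\frac{1}{347} \right)} = \frac{153972 + 153^{2} + 256 \cdot 153}{611 + 153} - - \frac{1182}{7} = \frac{153972 + 23409 + 39168}{764} + \frac{1182}{7} = \frac{1}{764} \cdot 216549 + \frac{1182}{7} = \frac{216549}{764} + \frac{1182}{7} = \frac{2418891}{5348}$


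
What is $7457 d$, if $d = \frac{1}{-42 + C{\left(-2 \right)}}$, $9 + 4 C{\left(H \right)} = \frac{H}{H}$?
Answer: $- \frac{7457}{44} \approx -169.48$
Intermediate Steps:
$C{\left(H \right)} = -2$ ($C{\left(H \right)} = - \frac{9}{4} + \frac{H \frac{1}{H}}{4} = - \frac{9}{4} + \frac{1}{4} \cdot 1 = - \frac{9}{4} + \frac{1}{4} = -2$)
$d = - \frac{1}{44}$ ($d = \frac{1}{-42 - 2} = \frac{1}{-44} = - \frac{1}{44} \approx -0.022727$)
$7457 d = 7457 \left(- \frac{1}{44}\right) = - \frac{7457}{44}$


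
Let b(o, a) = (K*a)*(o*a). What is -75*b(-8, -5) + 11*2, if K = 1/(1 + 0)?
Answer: 15022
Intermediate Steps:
K = 1 (K = 1/1 = 1)
b(o, a) = o*a**2 (b(o, a) = (1*a)*(o*a) = a*(a*o) = o*a**2)
-75*b(-8, -5) + 11*2 = -(-600)*(-5)**2 + 11*2 = -(-600)*25 + 22 = -75*(-200) + 22 = 15000 + 22 = 15022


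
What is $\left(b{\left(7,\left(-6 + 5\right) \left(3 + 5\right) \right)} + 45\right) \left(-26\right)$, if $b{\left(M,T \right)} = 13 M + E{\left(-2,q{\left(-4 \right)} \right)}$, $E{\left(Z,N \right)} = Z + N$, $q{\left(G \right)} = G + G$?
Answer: $-3276$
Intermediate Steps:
$q{\left(G \right)} = 2 G$
$E{\left(Z,N \right)} = N + Z$
$b{\left(M,T \right)} = -10 + 13 M$ ($b{\left(M,T \right)} = 13 M + \left(2 \left(-4\right) - 2\right) = 13 M - 10 = -10 + 13 M$)
$\left(b{\left(7,\left(-6 + 5\right) \left(3 + 5\right) \right)} + 45\right) \left(-26\right) = \left(\left(-10 + 13 \cdot 7\right) + 45\right) \left(-26\right) = \left(\left(-10 + 91\right) + 45\right) \left(-26\right) = \left(81 + 45\right) \left(-26\right) = 126 \left(-26\right) = -3276$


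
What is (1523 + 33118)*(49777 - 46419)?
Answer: 116324478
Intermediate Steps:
(1523 + 33118)*(49777 - 46419) = 34641*3358 = 116324478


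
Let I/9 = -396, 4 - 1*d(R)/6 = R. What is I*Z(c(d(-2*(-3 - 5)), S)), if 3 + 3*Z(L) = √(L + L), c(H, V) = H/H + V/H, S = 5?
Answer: 3564 - 198*√67 ≈ 1943.3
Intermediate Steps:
d(R) = 24 - 6*R
c(H, V) = 1 + V/H
I = -3564 (I = 9*(-396) = -3564)
Z(L) = -1 + √2*√L/3 (Z(L) = -1 + √(L + L)/3 = -1 + √(2*L)/3 = -1 + (√2*√L)/3 = -1 + √2*√L/3)
I*Z(c(d(-2*(-3 - 5)), S)) = -3564*(-1 + √2*√(((24 - (-12)*(-3 - 5)) + 5)/(24 - (-12)*(-3 - 5)))/3) = -3564*(-1 + √2*√(((24 - (-12)*(-8)) + 5)/(24 - (-12)*(-8)))/3) = -3564*(-1 + √2*√(((24 - 6*16) + 5)/(24 - 6*16))/3) = -3564*(-1 + √2*√(((24 - 96) + 5)/(24 - 96))/3) = -3564*(-1 + √2*√((-72 + 5)/(-72))/3) = -3564*(-1 + √2*√(-1/72*(-67))/3) = -3564*(-1 + √2*√(67/72)/3) = -3564*(-1 + √2*(√134/12)/3) = -3564*(-1 + √67/18) = 3564 - 198*√67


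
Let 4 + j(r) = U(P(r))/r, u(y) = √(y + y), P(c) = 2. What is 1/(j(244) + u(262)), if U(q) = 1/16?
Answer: 60960960/7742568959 + 30482432*√131/7742568959 ≈ 0.052934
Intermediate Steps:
u(y) = √2*√y (u(y) = √(2*y) = √2*√y)
U(q) = 1/16
j(r) = -4 + 1/(16*r)
1/(j(244) + u(262)) = 1/((-4 + (1/16)/244) + √2*√262) = 1/((-4 + (1/16)*(1/244)) + 2*√131) = 1/((-4 + 1/3904) + 2*√131) = 1/(-15615/3904 + 2*√131)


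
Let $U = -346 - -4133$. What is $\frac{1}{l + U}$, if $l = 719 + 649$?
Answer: $\frac{1}{5155} \approx 0.00019399$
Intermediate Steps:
$U = 3787$ ($U = -346 + 4133 = 3787$)
$l = 1368$
$\frac{1}{l + U} = \frac{1}{1368 + 3787} = \frac{1}{5155}$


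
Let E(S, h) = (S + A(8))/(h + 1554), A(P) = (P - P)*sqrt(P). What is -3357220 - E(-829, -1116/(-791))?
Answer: -4130487826861/1230330 ≈ -3.3572e+6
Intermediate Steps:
A(P) = 0 (A(P) = 0*sqrt(P) = 0)
E(S, h) = S/(1554 + h) (E(S, h) = (S + 0)/(h + 1554) = S/(1554 + h))
-3357220 - E(-829, -1116/(-791)) = -3357220 - (-829)/(1554 - 1116/(-791)) = -3357220 - (-829)/(1554 - 1116*(-1/791)) = -3357220 - (-829)/(1554 + 1116/791) = -3357220 - (-829)/1230330/791 = -3357220 - (-829)*791/1230330 = -3357220 - 1*(-655739/1230330) = -3357220 + 655739/1230330 = -4130487826861/1230330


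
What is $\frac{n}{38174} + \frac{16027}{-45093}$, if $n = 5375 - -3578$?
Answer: $- \frac{208097069}{1721380182} \approx -0.12089$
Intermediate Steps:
$n = 8953$ ($n = 5375 + 3578 = 8953$)
$\frac{n}{38174} + \frac{16027}{-45093} = \frac{8953}{38174} + \frac{16027}{-45093} = 8953 \cdot \frac{1}{38174} + 16027 \left(- \frac{1}{45093}\right) = \frac{8953}{38174} - \frac{16027}{45093} = - \frac{208097069}{1721380182}$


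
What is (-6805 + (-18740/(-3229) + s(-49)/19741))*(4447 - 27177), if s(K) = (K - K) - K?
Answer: 9851311540179320/63743689 ≈ 1.5455e+8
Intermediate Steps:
s(K) = -K (s(K) = 0 - K = -K)
(-6805 + (-18740/(-3229) + s(-49)/19741))*(4447 - 27177) = (-6805 + (-18740/(-3229) - 1*(-49)/19741))*(4447 - 27177) = (-6805 + (-18740*(-1/3229) + 49*(1/19741)))*(-22730) = (-6805 + (18740/3229 + 49/19741))*(-22730) = (-6805 + 370104561/63743689)*(-22730) = -433405699084/63743689*(-22730) = 9851311540179320/63743689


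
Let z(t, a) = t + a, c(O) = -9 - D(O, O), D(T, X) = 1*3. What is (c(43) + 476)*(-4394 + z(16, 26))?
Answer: -2019328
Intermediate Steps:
D(T, X) = 3
c(O) = -12 (c(O) = -9 - 1*3 = -9 - 3 = -12)
z(t, a) = a + t
(c(43) + 476)*(-4394 + z(16, 26)) = (-12 + 476)*(-4394 + (26 + 16)) = 464*(-4394 + 42) = 464*(-4352) = -2019328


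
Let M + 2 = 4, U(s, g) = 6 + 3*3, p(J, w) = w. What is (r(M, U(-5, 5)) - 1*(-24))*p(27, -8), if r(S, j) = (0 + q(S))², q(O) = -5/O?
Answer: -242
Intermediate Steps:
U(s, g) = 15 (U(s, g) = 6 + 9 = 15)
M = 2 (M = -2 + 4 = 2)
r(S, j) = 25/S² (r(S, j) = (0 - 5/S)² = (-5/S)² = 25/S²)
(r(M, U(-5, 5)) - 1*(-24))*p(27, -8) = (25/2² - 1*(-24))*(-8) = (25*(¼) + 24)*(-8) = (25/4 + 24)*(-8) = (121/4)*(-8) = -242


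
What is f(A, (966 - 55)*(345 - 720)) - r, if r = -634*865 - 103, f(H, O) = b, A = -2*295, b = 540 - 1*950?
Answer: 548103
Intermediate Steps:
b = -410 (b = 540 - 950 = -410)
A = -590
f(H, O) = -410
r = -548513 (r = -548410 - 103 = -548513)
f(A, (966 - 55)*(345 - 720)) - r = -410 - 1*(-548513) = -410 + 548513 = 548103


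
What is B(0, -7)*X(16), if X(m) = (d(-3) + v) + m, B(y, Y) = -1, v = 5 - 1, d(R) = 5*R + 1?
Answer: -6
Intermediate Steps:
d(R) = 1 + 5*R
v = 4
X(m) = -10 + m (X(m) = ((1 + 5*(-3)) + 4) + m = ((1 - 15) + 4) + m = (-14 + 4) + m = -10 + m)
B(0, -7)*X(16) = -(-10 + 16) = -1*6 = -6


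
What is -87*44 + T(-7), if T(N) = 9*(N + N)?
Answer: -3954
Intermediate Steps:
T(N) = 18*N (T(N) = 9*(2*N) = 18*N)
-87*44 + T(-7) = -87*44 + 18*(-7) = -3828 - 126 = -3954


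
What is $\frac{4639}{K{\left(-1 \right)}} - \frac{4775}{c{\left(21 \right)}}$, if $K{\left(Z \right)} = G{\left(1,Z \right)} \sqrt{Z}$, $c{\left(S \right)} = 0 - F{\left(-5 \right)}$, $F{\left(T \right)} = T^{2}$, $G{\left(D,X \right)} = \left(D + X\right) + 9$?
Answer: $191 - \frac{4639 i}{9} \approx 191.0 - 515.44 i$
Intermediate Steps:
$G{\left(D,X \right)} = 9 + D + X$
$c{\left(S \right)} = -25$ ($c{\left(S \right)} = 0 - \left(-5\right)^{2} = 0 - 25 = -25$)
$K{\left(Z \right)} = \sqrt{Z} \left(10 + Z\right)$ ($K{\left(Z \right)} = \left(9 + 1 + Z\right) \sqrt{Z} = \left(10 + Z\right) \sqrt{Z} = \sqrt{Z} \left(10 + Z\right)$)
$\frac{4639}{K{\left(-1 \right)}} - \frac{4775}{c{\left(21 \right)}} = \frac{4639}{\sqrt{-1} \left(10 - 1\right)} - \frac{4775}{-25} = \frac{4639}{i 9} - -191 = \frac{4639}{9 i} + 191 = 4639 \left(- \frac{i}{9}\right) + 191 = - \frac{4639 i}{9} + 191 = 191 - \frac{4639 i}{9}$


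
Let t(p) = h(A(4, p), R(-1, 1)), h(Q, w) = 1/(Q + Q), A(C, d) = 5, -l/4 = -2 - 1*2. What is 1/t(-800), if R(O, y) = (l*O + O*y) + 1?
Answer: 10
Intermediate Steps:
l = 16 (l = -4*(-2 - 1*2) = -4*(-2 - 2) = -4*(-4) = 16)
R(O, y) = 1 + 16*O + O*y (R(O, y) = (16*O + O*y) + 1 = 1 + 16*O + O*y)
h(Q, w) = 1/(2*Q)
t(p) = ⅒ (t(p) = (½)/5 = (½)*(⅕) = ⅒)
1/t(-800) = 1/(⅒) = 10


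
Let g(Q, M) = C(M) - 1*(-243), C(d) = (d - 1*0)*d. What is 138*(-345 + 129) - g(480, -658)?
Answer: -463015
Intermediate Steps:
C(d) = d² (C(d) = (d + 0)*d = d*d = d²)
g(Q, M) = 243 + M² (g(Q, M) = M² - 1*(-243) = M² + 243 = 243 + M²)
138*(-345 + 129) - g(480, -658) = 138*(-345 + 129) - (243 + (-658)²) = 138*(-216) - (243 + 432964) = -29808 - 1*433207 = -29808 - 433207 = -463015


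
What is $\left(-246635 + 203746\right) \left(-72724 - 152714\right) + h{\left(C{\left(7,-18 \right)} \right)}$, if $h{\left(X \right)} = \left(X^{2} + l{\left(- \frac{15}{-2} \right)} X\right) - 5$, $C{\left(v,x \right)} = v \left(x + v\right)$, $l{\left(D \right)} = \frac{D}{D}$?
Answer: $9668816229$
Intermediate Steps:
$l{\left(D \right)} = 1$
$C{\left(v,x \right)} = v \left(v + x\right)$
$h{\left(X \right)} = -5 + X + X^{2}$ ($h{\left(X \right)} = \left(X^{2} + 1 X\right) - 5 = \left(X^{2} + X\right) - 5 = \left(X + X^{2}\right) - 5 = -5 + X + X^{2}$)
$\left(-246635 + 203746\right) \left(-72724 - 152714\right) + h{\left(C{\left(7,-18 \right)} \right)} = \left(-246635 + 203746\right) \left(-72724 - 152714\right) + \left(-5 + 7 \left(7 - 18\right) + \left(7 \left(7 - 18\right)\right)^{2}\right) = \left(-42889\right) \left(-225438\right) + \left(-5 + 7 \left(-11\right) + \left(7 \left(-11\right)\right)^{2}\right) = 9668810382 - \left(82 - 5929\right) = 9668810382 - -5847 = 9668810382 + 5847 = 9668816229$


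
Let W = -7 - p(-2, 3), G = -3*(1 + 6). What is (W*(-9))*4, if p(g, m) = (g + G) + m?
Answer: -468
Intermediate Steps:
G = -21 (G = -3*7 = -21)
p(g, m) = -21 + g + m (p(g, m) = (g - 21) + m = (-21 + g) + m = -21 + g + m)
W = 13 (W = -7 - (-21 - 2 + 3) = -7 - 1*(-20) = -7 + 20 = 13)
(W*(-9))*4 = (13*(-9))*4 = -117*4 = -468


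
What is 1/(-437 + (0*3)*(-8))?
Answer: -1/437 ≈ -0.0022883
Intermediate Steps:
1/(-437 + (0*3)*(-8)) = 1/(-437 + 0*(-8)) = 1/(-437 + 0) = 1/(-437) = -1/437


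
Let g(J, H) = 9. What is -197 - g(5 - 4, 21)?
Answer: -206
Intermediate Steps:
-197 - g(5 - 4, 21) = -197 - 1*9 = -197 - 9 = -206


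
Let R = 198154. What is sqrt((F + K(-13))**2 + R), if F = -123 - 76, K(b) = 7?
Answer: sqrt(235018) ≈ 484.79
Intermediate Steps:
F = -199
sqrt((F + K(-13))**2 + R) = sqrt((-199 + 7)**2 + 198154) = sqrt((-192)**2 + 198154) = sqrt(36864 + 198154) = sqrt(235018)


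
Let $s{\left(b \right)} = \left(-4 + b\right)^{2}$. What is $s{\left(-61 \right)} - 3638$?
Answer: $587$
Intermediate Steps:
$s{\left(-61 \right)} - 3638 = \left(-4 - 61\right)^{2} - 3638 = \left(-65\right)^{2} - 3638 = 4225 - 3638 = 587$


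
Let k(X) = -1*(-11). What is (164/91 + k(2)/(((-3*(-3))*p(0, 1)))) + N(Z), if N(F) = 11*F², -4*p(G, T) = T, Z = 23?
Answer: 4763233/819 ≈ 5815.9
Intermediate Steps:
k(X) = 11
p(G, T) = -T/4
(164/91 + k(2)/(((-3*(-3))*p(0, 1)))) + N(Z) = (164/91 + 11/(((-3*(-3))*(-¼*1)))) + 11*23² = (164*(1/91) + 11/((9*(-¼)))) + 11*529 = (164/91 + 11/(-9/4)) + 5819 = (164/91 + 11*(-4/9)) + 5819 = (164/91 - 44/9) + 5819 = -2528/819 + 5819 = 4763233/819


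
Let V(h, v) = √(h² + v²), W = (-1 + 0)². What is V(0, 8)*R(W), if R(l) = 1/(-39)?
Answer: -8/39 ≈ -0.20513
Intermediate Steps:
W = 1 (W = (-1)² = 1)
R(l) = -1/39
V(0, 8)*R(W) = √(0² + 8²)*(-1/39) = √(0 + 64)*(-1/39) = √64*(-1/39) = 8*(-1/39) = -8/39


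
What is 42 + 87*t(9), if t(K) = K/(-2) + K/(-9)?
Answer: -873/2 ≈ -436.50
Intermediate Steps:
t(K) = -11*K/18 (t(K) = K*(-½) + K*(-⅑) = -K/2 - K/9 = -11*K/18)
42 + 87*t(9) = 42 + 87*(-11/18*9) = 42 + 87*(-11/2) = 42 - 957/2 = -873/2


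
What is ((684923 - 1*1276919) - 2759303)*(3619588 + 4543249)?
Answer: -27356107475263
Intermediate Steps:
((684923 - 1*1276919) - 2759303)*(3619588 + 4543249) = ((684923 - 1276919) - 2759303)*8162837 = (-591996 - 2759303)*8162837 = -3351299*8162837 = -27356107475263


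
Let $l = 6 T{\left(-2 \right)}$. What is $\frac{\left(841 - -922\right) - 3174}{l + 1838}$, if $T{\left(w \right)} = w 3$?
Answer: $- \frac{83}{106} \approx -0.78302$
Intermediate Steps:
$T{\left(w \right)} = 3 w$
$l = -36$ ($l = 6 \cdot 3 \left(-2\right) = 6 \left(-6\right) = -36$)
$\frac{\left(841 - -922\right) - 3174}{l + 1838} = \frac{\left(841 - -922\right) - 3174}{-36 + 1838} = \frac{\left(841 + 922\right) - 3174}{1802} = \left(1763 - 3174\right) \frac{1}{1802} = \left(-1411\right) \frac{1}{1802} = - \frac{83}{106}$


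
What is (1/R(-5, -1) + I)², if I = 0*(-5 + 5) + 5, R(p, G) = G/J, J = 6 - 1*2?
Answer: 1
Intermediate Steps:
J = 4 (J = 6 - 2 = 4)
R(p, G) = G/4
I = 5 (I = 0*0 + 5 = 0 + 5 = 5)
(1/R(-5, -1) + I)² = (1/((¼)*(-1)) + 5)² = (1/(-¼) + 5)² = (-4 + 5)² = 1² = 1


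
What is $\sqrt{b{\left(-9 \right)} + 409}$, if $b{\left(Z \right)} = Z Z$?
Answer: $7 \sqrt{10} \approx 22.136$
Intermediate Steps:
$b{\left(Z \right)} = Z^{2}$
$\sqrt{b{\left(-9 \right)} + 409} = \sqrt{\left(-9\right)^{2} + 409} = \sqrt{81 + 409} = \sqrt{490} = 7 \sqrt{10}$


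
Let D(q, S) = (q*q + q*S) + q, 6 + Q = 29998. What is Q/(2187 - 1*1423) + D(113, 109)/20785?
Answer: 160658939/3969935 ≈ 40.469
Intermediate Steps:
Q = 29992 (Q = -6 + 29998 = 29992)
D(q, S) = q + q² + S*q (D(q, S) = (q² + S*q) + q = q + q² + S*q)
Q/(2187 - 1*1423) + D(113, 109)/20785 = 29992/(2187 - 1*1423) + (113*(1 + 109 + 113))/20785 = 29992/(2187 - 1423) + (113*223)*(1/20785) = 29992/764 + 25199*(1/20785) = 29992*(1/764) + 25199/20785 = 7498/191 + 25199/20785 = 160658939/3969935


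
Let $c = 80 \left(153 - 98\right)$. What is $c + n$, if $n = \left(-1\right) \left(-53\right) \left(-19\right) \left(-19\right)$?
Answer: $23533$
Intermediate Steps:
$n = 19133$ ($n = 53 \left(-19\right) \left(-19\right) = \left(-1007\right) \left(-19\right) = 19133$)
$c = 4400$ ($c = 80 \cdot 55 = 4400$)
$c + n = 4400 + 19133 = 23533$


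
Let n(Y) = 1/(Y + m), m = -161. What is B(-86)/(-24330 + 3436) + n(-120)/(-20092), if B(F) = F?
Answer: 242782083/58982215844 ≈ 0.0041162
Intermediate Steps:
n(Y) = 1/(-161 + Y) (n(Y) = 1/(Y - 161) = 1/(-161 + Y))
B(-86)/(-24330 + 3436) + n(-120)/(-20092) = -86/(-24330 + 3436) + 1/(-161 - 120*(-20092)) = -86/(-20894) - 1/20092/(-281) = -86*(-1/20894) - 1/281*(-1/20092) = 43/10447 + 1/5645852 = 242782083/58982215844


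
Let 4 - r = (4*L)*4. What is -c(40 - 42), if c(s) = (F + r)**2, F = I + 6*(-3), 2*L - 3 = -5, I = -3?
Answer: -1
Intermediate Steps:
L = -1 (L = 3/2 + (1/2)*(-5) = 3/2 - 5/2 = -1)
F = -21 (F = -3 + 6*(-3) = -3 - 18 = -21)
r = 20 (r = 4 - 4*(-1)*4 = 4 - (-4)*4 = 4 - 1*(-16) = 4 + 16 = 20)
c(s) = 1 (c(s) = (-21 + 20)**2 = (-1)**2 = 1)
-c(40 - 42) = -1*1 = -1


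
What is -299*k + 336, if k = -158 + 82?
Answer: 23060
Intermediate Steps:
k = -76
-299*k + 336 = -299*(-76) + 336 = 22724 + 336 = 23060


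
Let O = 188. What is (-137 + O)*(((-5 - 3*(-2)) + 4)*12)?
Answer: 3060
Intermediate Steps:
(-137 + O)*(((-5 - 3*(-2)) + 4)*12) = (-137 + 188)*(((-5 - 3*(-2)) + 4)*12) = 51*(((-5 + 6) + 4)*12) = 51*((1 + 4)*12) = 51*(5*12) = 51*60 = 3060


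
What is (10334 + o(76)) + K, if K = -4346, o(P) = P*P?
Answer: 11764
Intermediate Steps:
o(P) = P²
(10334 + o(76)) + K = (10334 + 76²) - 4346 = (10334 + 5776) - 4346 = 16110 - 4346 = 11764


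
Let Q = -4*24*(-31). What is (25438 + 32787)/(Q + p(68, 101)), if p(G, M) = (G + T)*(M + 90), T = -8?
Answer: 58225/14436 ≈ 4.0333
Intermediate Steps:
Q = 2976 (Q = -96*(-31) = 2976)
p(G, M) = (-8 + G)*(90 + M) (p(G, M) = (G - 8)*(M + 90) = (-8 + G)*(90 + M))
(25438 + 32787)/(Q + p(68, 101)) = (25438 + 32787)/(2976 + (-720 - 8*101 + 90*68 + 68*101)) = 58225/(2976 + (-720 - 808 + 6120 + 6868)) = 58225/(2976 + 11460) = 58225/14436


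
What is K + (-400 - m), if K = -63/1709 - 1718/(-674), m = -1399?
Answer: 576803867/575933 ≈ 1001.5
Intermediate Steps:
K = 1446800/575933 (K = -63*1/1709 - 1718*(-1/674) = -63/1709 + 859/337 = 1446800/575933 ≈ 2.5121)
K + (-400 - m) = 1446800/575933 + (-400 - 1*(-1399)) = 1446800/575933 + (-400 + 1399) = 1446800/575933 + 999 = 576803867/575933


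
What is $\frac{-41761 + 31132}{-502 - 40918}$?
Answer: $\frac{10629}{41420} \approx 0.25662$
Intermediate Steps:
$\frac{-41761 + 31132}{-502 - 40918} = - \frac{10629}{-41420} = \left(-10629\right) \left(- \frac{1}{41420}\right) = \frac{10629}{41420}$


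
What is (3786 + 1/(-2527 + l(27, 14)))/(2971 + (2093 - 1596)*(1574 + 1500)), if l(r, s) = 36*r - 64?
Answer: 6129533/2478282631 ≈ 0.0024733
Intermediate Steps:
l(r, s) = -64 + 36*r
(3786 + 1/(-2527 + l(27, 14)))/(2971 + (2093 - 1596)*(1574 + 1500)) = (3786 + 1/(-2527 + (-64 + 36*27)))/(2971 + (2093 - 1596)*(1574 + 1500)) = (3786 + 1/(-2527 + (-64 + 972)))/(2971 + 497*3074) = (3786 + 1/(-2527 + 908))/(2971 + 1527778) = (3786 + 1/(-1619))/1530749 = (3786 - 1/1619)*(1/1530749) = (6129533/1619)*(1/1530749) = 6129533/2478282631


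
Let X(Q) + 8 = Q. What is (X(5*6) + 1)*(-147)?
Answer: -3381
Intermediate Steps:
X(Q) = -8 + Q
(X(5*6) + 1)*(-147) = ((-8 + 5*6) + 1)*(-147) = ((-8 + 30) + 1)*(-147) = (22 + 1)*(-147) = 23*(-147) = -3381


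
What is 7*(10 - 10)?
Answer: 0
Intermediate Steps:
7*(10 - 10) = 7*0 = 0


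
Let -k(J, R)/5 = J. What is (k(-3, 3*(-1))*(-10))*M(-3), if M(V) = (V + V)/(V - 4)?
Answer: -900/7 ≈ -128.57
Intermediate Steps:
M(V) = 2*V/(-4 + V) (M(V) = (2*V)/(-4 + V) = 2*V/(-4 + V))
k(J, R) = -5*J
(k(-3, 3*(-1))*(-10))*M(-3) = (-5*(-3)*(-10))*(2*(-3)/(-4 - 3)) = (15*(-10))*(2*(-3)/(-7)) = -300*(-3)*(-1)/7 = -150*6/7 = -900/7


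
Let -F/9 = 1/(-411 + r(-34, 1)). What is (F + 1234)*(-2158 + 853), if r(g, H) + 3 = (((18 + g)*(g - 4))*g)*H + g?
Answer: -2267401743/1408 ≈ -1.6104e+6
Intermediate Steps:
r(g, H) = -3 + g + H*g*(-4 + g)*(18 + g) (r(g, H) = -3 + ((((18 + g)*(g - 4))*g)*H + g) = -3 + ((((18 + g)*(-4 + g))*g)*H + g) = -3 + ((((-4 + g)*(18 + g))*g)*H + g) = -3 + ((g*(-4 + g)*(18 + g))*H + g) = -3 + (H*g*(-4 + g)*(18 + g) + g) = -3 + (g + H*g*(-4 + g)*(18 + g)) = -3 + g + H*g*(-4 + g)*(18 + g))
F = 3/7040 (F = -9/(-411 + (-3 - 34 + 1*(-34)³ - 72*1*(-34) + 14*1*(-34)²)) = -9/(-411 + (-3 - 34 + 1*(-39304) + 2448 + 14*1*1156)) = -9/(-411 + (-3 - 34 - 39304 + 2448 + 16184)) = -9/(-411 - 20709) = -9/(-21120) = -9*(-1/21120) = 3/7040 ≈ 0.00042614)
(F + 1234)*(-2158 + 853) = (3/7040 + 1234)*(-2158 + 853) = (8687363/7040)*(-1305) = -2267401743/1408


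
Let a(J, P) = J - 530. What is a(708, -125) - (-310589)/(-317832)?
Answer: 56263507/317832 ≈ 177.02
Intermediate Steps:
a(J, P) = -530 + J
a(708, -125) - (-310589)/(-317832) = (-530 + 708) - (-310589)/(-317832) = 178 - (-310589)*(-1)/317832 = 178 - 1*310589/317832 = 178 - 310589/317832 = 56263507/317832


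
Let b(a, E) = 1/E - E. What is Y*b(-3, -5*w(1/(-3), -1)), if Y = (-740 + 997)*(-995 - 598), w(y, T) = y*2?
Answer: 12418497/10 ≈ 1.2419e+6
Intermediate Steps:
w(y, T) = 2*y
Y = -409401 (Y = 257*(-1593) = -409401)
Y*b(-3, -5*w(1/(-3), -1)) = -409401*(1/(-10/(-3)) - (-5)*2/(-3)) = -409401*(1/(-10*(-1)/3) - (-5)*2*(-⅓)) = -409401*(1/(-5*(-⅔)) - (-5)*(-2)/3) = -409401*(1/(10/3) - 1*10/3) = -409401*(3/10 - 10/3) = -409401*(-91/30) = 12418497/10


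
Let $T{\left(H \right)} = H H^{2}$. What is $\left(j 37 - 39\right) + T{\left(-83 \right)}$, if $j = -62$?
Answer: $-574120$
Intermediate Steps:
$T{\left(H \right)} = H^{3}$
$\left(j 37 - 39\right) + T{\left(-83 \right)} = \left(\left(-62\right) 37 - 39\right) + \left(-83\right)^{3} = \left(-2294 - 39\right) - 571787 = -2333 - 571787 = -574120$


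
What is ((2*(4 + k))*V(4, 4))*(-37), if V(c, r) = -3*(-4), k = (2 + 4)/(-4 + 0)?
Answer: -2220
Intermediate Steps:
k = -3/2 (k = 6/(-4) = 6*(-1/4) = -3/2 ≈ -1.5000)
V(c, r) = 12
((2*(4 + k))*V(4, 4))*(-37) = ((2*(4 - 3/2))*12)*(-37) = ((2*(5/2))*12)*(-37) = (5*12)*(-37) = 60*(-37) = -2220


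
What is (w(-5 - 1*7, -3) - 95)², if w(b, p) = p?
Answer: 9604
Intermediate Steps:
(w(-5 - 1*7, -3) - 95)² = (-3 - 95)² = (-98)² = 9604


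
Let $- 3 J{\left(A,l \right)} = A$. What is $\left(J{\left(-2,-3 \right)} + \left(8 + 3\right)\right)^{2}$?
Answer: $\frac{1225}{9} \approx 136.11$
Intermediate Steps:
$J{\left(A,l \right)} = - \frac{A}{3}$
$\left(J{\left(-2,-3 \right)} + \left(8 + 3\right)\right)^{2} = \left(\left(- \frac{1}{3}\right) \left(-2\right) + \left(8 + 3\right)\right)^{2} = \left(\frac{2}{3} + 11\right)^{2} = \left(\frac{35}{3}\right)^{2} = \frac{1225}{9}$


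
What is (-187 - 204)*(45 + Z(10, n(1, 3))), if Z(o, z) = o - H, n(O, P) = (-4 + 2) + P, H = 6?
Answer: -19159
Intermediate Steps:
n(O, P) = -2 + P
Z(o, z) = -6 + o (Z(o, z) = o - 1*6 = o - 6 = -6 + o)
(-187 - 204)*(45 + Z(10, n(1, 3))) = (-187 - 204)*(45 + (-6 + 10)) = -391*(45 + 4) = -391*49 = -19159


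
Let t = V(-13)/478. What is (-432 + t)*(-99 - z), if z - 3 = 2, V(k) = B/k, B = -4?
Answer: 10737776/239 ≈ 44928.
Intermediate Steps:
V(k) = -4/k
z = 5 (z = 3 + 2 = 5)
t = 2/3107 (t = -4/(-13)/478 = -4*(-1/13)*(1/478) = (4/13)*(1/478) = 2/3107 ≈ 0.00064371)
(-432 + t)*(-99 - z) = (-432 + 2/3107)*(-99 - 1*5) = -1342222*(-99 - 5)/3107 = -1342222/3107*(-104) = 10737776/239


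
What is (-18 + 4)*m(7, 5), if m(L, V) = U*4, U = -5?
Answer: 280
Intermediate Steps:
m(L, V) = -20 (m(L, V) = -5*4 = -20)
(-18 + 4)*m(7, 5) = (-18 + 4)*(-20) = -14*(-20) = 280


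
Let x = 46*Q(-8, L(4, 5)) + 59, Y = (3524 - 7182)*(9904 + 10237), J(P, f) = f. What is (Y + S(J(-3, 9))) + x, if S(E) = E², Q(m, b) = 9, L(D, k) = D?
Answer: -73675224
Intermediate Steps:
Y = -73675778 (Y = -3658*20141 = -73675778)
x = 473 (x = 46*9 + 59 = 414 + 59 = 473)
(Y + S(J(-3, 9))) + x = (-73675778 + 9²) + 473 = (-73675778 + 81) + 473 = -73675697 + 473 = -73675224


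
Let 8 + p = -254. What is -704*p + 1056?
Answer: 185504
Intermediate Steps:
p = -262 (p = -8 - 254 = -262)
-704*p + 1056 = -704*(-262) + 1056 = 184448 + 1056 = 185504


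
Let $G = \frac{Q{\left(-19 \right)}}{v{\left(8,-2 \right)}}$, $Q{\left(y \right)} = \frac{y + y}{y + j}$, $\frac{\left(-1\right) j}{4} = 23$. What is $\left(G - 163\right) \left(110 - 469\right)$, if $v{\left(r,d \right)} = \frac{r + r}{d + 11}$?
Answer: $\frac{17300569}{296} \approx 58448.0$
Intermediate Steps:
$j = -92$ ($j = \left(-4\right) 23 = -92$)
$v{\left(r,d \right)} = \frac{2 r}{11 + d}$
$Q{\left(y \right)} = \frac{2 y}{-92 + y}$ ($Q{\left(y \right)} = \frac{y + y}{y - 92} = \frac{2 y}{-92 + y}$)
$G = \frac{57}{296}$ ($G = \frac{2 \left(-19\right) \frac{1}{-92 - 19}}{2 \cdot 8 \frac{1}{11 - 2}} = \frac{2 \left(-19\right) \frac{1}{-111}}{2 \cdot 8 \cdot \frac{1}{9}} = \frac{2 \left(-19\right) \left(- \frac{1}{111}\right)}{2 \cdot 8 \cdot \frac{1}{9}} = \frac{38}{111 \cdot \frac{16}{9}} = \frac{38}{111} \cdot \frac{9}{16} = \frac{57}{296} \approx 0.19257$)
$\left(G - 163\right) \left(110 - 469\right) = \left(\frac{57}{296} - 163\right) \left(110 - 469\right) = \left(- \frac{48191}{296}\right) \left(-359\right) = \frac{17300569}{296}$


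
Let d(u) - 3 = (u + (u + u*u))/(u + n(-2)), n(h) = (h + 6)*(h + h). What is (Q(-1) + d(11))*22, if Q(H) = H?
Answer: -2926/5 ≈ -585.20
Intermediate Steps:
n(h) = 2*h*(6 + h) (n(h) = (6 + h)*(2*h) = 2*h*(6 + h))
d(u) = 3 + (u**2 + 2*u)/(-16 + u) (d(u) = 3 + (u + (u + u*u))/(u + 2*(-2)*(6 - 2)) = 3 + (u + (u + u**2))/(u + 2*(-2)*4) = 3 + (u**2 + 2*u)/(u - 16) = 3 + (u**2 + 2*u)/(-16 + u))
(Q(-1) + d(11))*22 = (-1 + (-48 + 11**2 + 5*11)/(-16 + 11))*22 = (-1 + (-48 + 121 + 55)/(-5))*22 = (-1 - 1/5*128)*22 = (-1 - 128/5)*22 = -133/5*22 = -2926/5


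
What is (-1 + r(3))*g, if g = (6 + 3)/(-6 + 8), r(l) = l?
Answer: 9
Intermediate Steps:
g = 9/2 ≈ 4.5000
(-1 + r(3))*g = (-1 + 3)*(9/2) = 2*(9/2) = 9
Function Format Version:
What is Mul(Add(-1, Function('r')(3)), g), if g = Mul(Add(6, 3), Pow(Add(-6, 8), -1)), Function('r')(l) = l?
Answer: 9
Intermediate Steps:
g = Rational(9, 2) (g = Mul(9, Pow(2, -1)) = Mul(9, Rational(1, 2)) = Rational(9, 2) ≈ 4.5000)
Mul(Add(-1, Function('r')(3)), g) = Mul(Add(-1, 3), Rational(9, 2)) = Mul(2, Rational(9, 2)) = 9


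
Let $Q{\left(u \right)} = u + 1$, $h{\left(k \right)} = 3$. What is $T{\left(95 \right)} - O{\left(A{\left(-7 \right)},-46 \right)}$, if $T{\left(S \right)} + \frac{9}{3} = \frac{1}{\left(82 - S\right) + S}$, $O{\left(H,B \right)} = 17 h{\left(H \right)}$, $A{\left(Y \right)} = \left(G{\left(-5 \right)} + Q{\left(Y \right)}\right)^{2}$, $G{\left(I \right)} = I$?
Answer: $- \frac{4427}{82} \approx -53.988$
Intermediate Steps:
$Q{\left(u \right)} = 1 + u$
$A{\left(Y \right)} = \left(-4 + Y\right)^{2}$ ($A{\left(Y \right)} = \left(-5 + \left(1 + Y\right)\right)^{2} = \left(-4 + Y\right)^{2}$)
$O{\left(H,B \right)} = 51$ ($O{\left(H,B \right)} = 17 \cdot 3 = 51$)
$T{\left(S \right)} = - \frac{245}{82}$ ($T{\left(S \right)} = -3 + \frac{1}{\left(82 - S\right) + S} = -3 + \frac{1}{82} = - \frac{245}{82}$)
$T{\left(95 \right)} - O{\left(A{\left(-7 \right)},-46 \right)} = - \frac{245}{82} - 51 = - \frac{4427}{82}$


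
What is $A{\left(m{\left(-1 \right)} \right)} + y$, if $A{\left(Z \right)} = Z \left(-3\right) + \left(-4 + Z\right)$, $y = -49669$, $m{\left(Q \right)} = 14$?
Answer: $-49701$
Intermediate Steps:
$A{\left(Z \right)} = -4 - 2 Z$ ($A{\left(Z \right)} = - 3 Z + \left(-4 + Z\right) = -4 - 2 Z$)
$A{\left(m{\left(-1 \right)} \right)} + y = \left(-4 - 28\right) - 49669 = -32 - 49669 = -49701$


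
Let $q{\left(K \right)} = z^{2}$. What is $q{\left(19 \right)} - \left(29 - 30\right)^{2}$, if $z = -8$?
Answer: $63$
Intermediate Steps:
$q{\left(K \right)} = 64$ ($q{\left(K \right)} = \left(-8\right)^{2} = 64$)
$q{\left(19 \right)} - \left(29 - 30\right)^{2} = 64 - \left(29 - 30\right)^{2} = 64 - \left(-1\right)^{2} = 64 - 1 = 63$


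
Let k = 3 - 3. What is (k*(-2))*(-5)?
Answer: 0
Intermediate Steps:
k = 0
(k*(-2))*(-5) = (0*(-2))*(-5) = 0*(-5) = 0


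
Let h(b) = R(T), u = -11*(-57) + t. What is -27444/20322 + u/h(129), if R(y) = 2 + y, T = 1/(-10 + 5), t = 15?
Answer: 401152/1129 ≈ 355.32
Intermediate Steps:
T = -⅕ (T = 1/(-5) = -⅕ ≈ -0.20000)
u = 642 (u = -11*(-57) + 15 = 627 + 15 = 642)
h(b) = 9/5 (h(b) = 2 - ⅕ = 9/5)
-27444/20322 + u/h(129) = -27444/20322 + 642/(9/5) = -27444*1/20322 + 642*(5/9) = -4574/3387 + 1070/3 = 401152/1129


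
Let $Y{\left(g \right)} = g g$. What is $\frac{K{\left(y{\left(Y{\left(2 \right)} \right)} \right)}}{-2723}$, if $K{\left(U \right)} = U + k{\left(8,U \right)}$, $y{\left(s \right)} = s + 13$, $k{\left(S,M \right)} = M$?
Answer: $- \frac{34}{2723} \approx -0.012486$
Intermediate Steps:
$Y{\left(g \right)} = g^{2}$
$y{\left(s \right)} = 13 + s$
$K{\left(U \right)} = 2 U$ ($K{\left(U \right)} = U + U = 2 U$)
$\frac{K{\left(y{\left(Y{\left(2 \right)} \right)} \right)}}{-2723} = \frac{2 \left(13 + 2^{2}\right)}{-2723} = 2 \left(13 + 4\right) \left(- \frac{1}{2723}\right) = 2 \cdot 17 \left(- \frac{1}{2723}\right) = 34 \left(- \frac{1}{2723}\right) = - \frac{34}{2723}$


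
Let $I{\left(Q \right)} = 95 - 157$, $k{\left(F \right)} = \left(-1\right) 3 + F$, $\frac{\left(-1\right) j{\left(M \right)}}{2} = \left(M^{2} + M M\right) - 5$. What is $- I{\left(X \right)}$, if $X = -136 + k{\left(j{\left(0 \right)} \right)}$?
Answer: $62$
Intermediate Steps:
$j{\left(M \right)} = 10 - 4 M^{2}$ ($j{\left(M \right)} = - 2 \left(\left(M^{2} + M M\right) - 5\right) = - 2 \left(\left(M^{2} + M^{2}\right) - 5\right) = - 2 \left(2 M^{2} - 5\right) = - 2 \left(-5 + 2 M^{2}\right) = 10 - 4 M^{2}$)
$k{\left(F \right)} = -3 + F$
$X = -129$ ($X = -136 + \left(-3 + \left(10 - 4 \cdot 0^{2}\right)\right) = -136 + \left(-3 + \left(10 - 0\right)\right) = -136 + \left(-3 + \left(10 + 0\right)\right) = -136 + \left(-3 + 10\right) = -136 + 7 = -129$)
$I{\left(Q \right)} = -62$
$- I{\left(X \right)} = \left(-1\right) \left(-62\right) = 62$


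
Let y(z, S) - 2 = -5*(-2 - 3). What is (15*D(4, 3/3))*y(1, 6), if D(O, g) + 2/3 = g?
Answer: 135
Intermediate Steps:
y(z, S) = 27 (y(z, S) = 2 - 5*(-2 - 3) = 2 - 5*(-5) = 2 + 25 = 27)
D(O, g) = -2/3 + g
(15*D(4, 3/3))*y(1, 6) = (15*(-2/3 + 3/3))*27 = (15*(-2/3 + 3*(1/3)))*27 = (15*(-2/3 + 1))*27 = (15*(1/3))*27 = 5*27 = 135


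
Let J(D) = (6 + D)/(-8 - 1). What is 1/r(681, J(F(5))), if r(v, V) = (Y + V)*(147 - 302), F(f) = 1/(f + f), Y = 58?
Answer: -18/159929 ≈ -0.00011255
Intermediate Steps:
F(f) = 1/(2*f)
J(D) = -⅔ - D/9 (J(D) = (6 + D)/(-9) = (6 + D)*(-⅑) = -⅔ - D/9)
r(v, V) = -8990 - 155*V (r(v, V) = (58 + V)*(147 - 302) = (58 + V)*(-155) = -8990 - 155*V)
1/r(681, J(F(5))) = 1/(-8990 - 155*(-⅔ - 1/(18*5))) = 1/(-8990 - 155*(-⅔ - ⅑*⅒)) = 1/(-8990 - 155*(-⅔ - 1/90)) = 1/(-8990 - 155*(-61/90)) = 1/(-8990 + 1891/18) = 1/(-159929/18) = -18/159929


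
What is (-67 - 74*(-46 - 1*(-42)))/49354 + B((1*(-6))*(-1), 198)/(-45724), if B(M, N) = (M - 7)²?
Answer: 5210721/1128331148 ≈ 0.0046181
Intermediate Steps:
B(M, N) = (-7 + M)²
(-67 - 74*(-46 - 1*(-42)))/49354 + B((1*(-6))*(-1), 198)/(-45724) = (-67 - 74*(-46 - 1*(-42)))/49354 + (-7 + (1*(-6))*(-1))²/(-45724) = (-67 - 74*(-46 + 42))*(1/49354) + (-7 - 6*(-1))²*(-1/45724) = (-67 - 74*(-4))*(1/49354) + (-7 + 6)²*(-1/45724) = (-67 + 296)*(1/49354) + (-1)²*(-1/45724) = 229*(1/49354) + 1*(-1/45724) = 229/49354 - 1/45724 = 5210721/1128331148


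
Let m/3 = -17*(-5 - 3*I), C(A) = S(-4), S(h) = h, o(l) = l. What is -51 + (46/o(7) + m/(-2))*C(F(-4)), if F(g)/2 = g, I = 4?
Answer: 11597/7 ≈ 1656.7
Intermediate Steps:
F(g) = 2*g
C(A) = -4
m = 867 (m = 3*(-17*(-5 - 3*4)) = 3*(-17*(-5 - 12)) = 3*(-17*(-17)) = 3*289 = 867)
-51 + (46/o(7) + m/(-2))*C(F(-4)) = -51 + (46/7 + 867/(-2))*(-4) = -51 + (46*(⅐) + 867*(-½))*(-4) = -51 + (46/7 - 867/2)*(-4) = -51 - 5977/14*(-4) = -51 + 11954/7 = 11597/7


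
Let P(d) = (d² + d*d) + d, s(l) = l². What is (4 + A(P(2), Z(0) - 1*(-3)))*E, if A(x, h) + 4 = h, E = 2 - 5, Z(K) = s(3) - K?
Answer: -36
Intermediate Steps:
Z(K) = 9 - K (Z(K) = 3² - K = 9 - K)
P(d) = d + 2*d² (P(d) = (d² + d²) + d = 2*d² + d = d + 2*d²)
E = -3
A(x, h) = -4 + h
(4 + A(P(2), Z(0) - 1*(-3)))*E = (4 + (-4 + ((9 - 1*0) - 1*(-3))))*(-3) = (4 + (-4 + ((9 + 0) + 3)))*(-3) = (4 + (-4 + (9 + 3)))*(-3) = (4 + (-4 + 12))*(-3) = (4 + 8)*(-3) = 12*(-3) = -36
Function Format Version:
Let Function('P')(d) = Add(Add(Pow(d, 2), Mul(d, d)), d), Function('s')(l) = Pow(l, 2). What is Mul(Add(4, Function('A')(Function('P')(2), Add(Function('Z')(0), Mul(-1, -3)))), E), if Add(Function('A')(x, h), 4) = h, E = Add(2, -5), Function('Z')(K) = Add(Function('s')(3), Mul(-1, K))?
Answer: -36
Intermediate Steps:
Function('Z')(K) = Add(9, Mul(-1, K)) (Function('Z')(K) = Add(Pow(3, 2), Mul(-1, K)) = Add(9, Mul(-1, K)))
Function('P')(d) = Add(d, Mul(2, Pow(d, 2))) (Function('P')(d) = Add(Add(Pow(d, 2), Pow(d, 2)), d) = Add(Mul(2, Pow(d, 2)), d) = Add(d, Mul(2, Pow(d, 2))))
E = -3
Function('A')(x, h) = Add(-4, h)
Mul(Add(4, Function('A')(Function('P')(2), Add(Function('Z')(0), Mul(-1, -3)))), E) = Mul(Add(4, Add(-4, Add(Add(9, Mul(-1, 0)), Mul(-1, -3)))), -3) = Mul(Add(4, Add(-4, Add(Add(9, 0), 3))), -3) = Mul(Add(4, Add(-4, Add(9, 3))), -3) = Mul(Add(4, Add(-4, 12)), -3) = Mul(Add(4, 8), -3) = Mul(12, -3) = -36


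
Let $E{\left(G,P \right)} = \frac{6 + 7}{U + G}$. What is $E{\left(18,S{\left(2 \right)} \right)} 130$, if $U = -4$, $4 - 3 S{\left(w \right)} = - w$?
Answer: $\frac{845}{7} \approx 120.71$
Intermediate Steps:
$S{\left(w \right)} = \frac{4}{3} + \frac{w}{3}$ ($S{\left(w \right)} = \frac{4}{3} - \frac{\left(-1\right) w}{3} = \frac{4}{3} + \frac{w}{3}$)
$E{\left(G,P \right)} = \frac{13}{-4 + G}$ ($E{\left(G,P \right)} = \frac{6 + 7}{-4 + G} = \frac{13}{-4 + G}$)
$E{\left(18,S{\left(2 \right)} \right)} 130 = \frac{13}{-4 + 18} \cdot 130 = \frac{13}{14} \cdot 130 = \frac{845}{7}$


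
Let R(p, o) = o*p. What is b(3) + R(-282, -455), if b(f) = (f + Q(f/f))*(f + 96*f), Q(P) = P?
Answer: 129474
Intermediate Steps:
b(f) = 97*f*(1 + f) (b(f) = (f + f/f)*(f + 96*f) = (f + 1)*(97*f) = (1 + f)*(97*f) = 97*f*(1 + f))
b(3) + R(-282, -455) = 97*3*(1 + 3) - 455*(-282) = 97*3*4 + 128310 = 1164 + 128310 = 129474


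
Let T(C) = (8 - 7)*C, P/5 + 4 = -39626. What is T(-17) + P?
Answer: -198167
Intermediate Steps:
P = -198150 (P = -20 + 5*(-39626) = -20 - 198130 = -198150)
T(C) = C (T(C) = 1*C = C)
T(-17) + P = -17 - 198150 = -198167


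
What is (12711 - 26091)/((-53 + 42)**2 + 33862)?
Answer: -13380/33983 ≈ -0.39373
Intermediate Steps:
(12711 - 26091)/((-53 + 42)**2 + 33862) = -13380/((-11)**2 + 33862) = -13380/(121 + 33862) = -13380/33983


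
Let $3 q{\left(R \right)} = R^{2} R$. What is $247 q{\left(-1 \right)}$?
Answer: $- \frac{247}{3} \approx -82.333$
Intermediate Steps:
$q{\left(R \right)} = \frac{R^{3}}{3}$ ($q{\left(R \right)} = \frac{R^{2} R}{3} = \frac{R^{3}}{3}$)
$247 q{\left(-1 \right)} = 247 \frac{\left(-1\right)^{3}}{3} = 247 \cdot \frac{1}{3} \left(-1\right) = 247 \left(- \frac{1}{3}\right) = - \frac{247}{3}$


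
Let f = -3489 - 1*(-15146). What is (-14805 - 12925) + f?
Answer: -16073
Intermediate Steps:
f = 11657 (f = -3489 + 15146 = 11657)
(-14805 - 12925) + f = (-14805 - 12925) + 11657 = -27730 + 11657 = -16073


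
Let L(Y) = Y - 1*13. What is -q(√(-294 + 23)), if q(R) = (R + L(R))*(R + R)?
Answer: 1084 + 26*I*√271 ≈ 1084.0 + 428.01*I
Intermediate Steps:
L(Y) = -13 + Y (L(Y) = Y - 13 = -13 + Y)
q(R) = 2*R*(-13 + 2*R) (q(R) = (R + (-13 + R))*(R + R) = (-13 + 2*R)*(2*R) = 2*R*(-13 + 2*R))
-q(√(-294 + 23)) = -2*√(-294 + 23)*(-13 + 2*√(-294 + 23)) = -2*√(-271)*(-13 + 2*√(-271)) = -2*I*√271*(-13 + 2*(I*√271)) = -2*I*√271*(-13 + 2*I*√271)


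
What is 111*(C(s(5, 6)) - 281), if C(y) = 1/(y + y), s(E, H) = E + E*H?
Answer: -2183259/70 ≈ -31189.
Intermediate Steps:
C(y) = 1/(2*y)
111*(C(s(5, 6)) - 281) = 111*(1/(2*((5*(1 + 6)))) - 281) = 111*(1/(2*((5*7))) - 281) = 111*((½)/35 - 281) = 111*((½)*(1/35) - 281) = 111*(1/70 - 281) = 111*(-19669/70) = -2183259/70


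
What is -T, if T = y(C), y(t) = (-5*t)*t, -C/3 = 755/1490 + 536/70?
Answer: 65253169809/21756980 ≈ 2999.2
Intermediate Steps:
C = -255447/10430 (C = -3*(755/1490 + 536/70) = -3*(755*(1/1490) + 536*(1/70)) = -3*(151/298 + 268/35) = -3*85149/10430 = -255447/10430 ≈ -24.492)
y(t) = -5*t²
T = -65253169809/21756980 (T = -5*(-255447/10430)² = -5*65253169809/108784900 = -65253169809/21756980 ≈ -2999.2)
-T = -1*(-65253169809/21756980) = 65253169809/21756980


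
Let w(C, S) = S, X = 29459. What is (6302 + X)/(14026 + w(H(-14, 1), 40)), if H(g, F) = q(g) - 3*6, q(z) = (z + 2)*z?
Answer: 35761/14066 ≈ 2.5424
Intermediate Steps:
q(z) = z*(2 + z) (q(z) = (2 + z)*z = z*(2 + z))
H(g, F) = -18 + g*(2 + g) (H(g, F) = g*(2 + g) - 3*6 = g*(2 + g) - 18 = -18 + g*(2 + g))
(6302 + X)/(14026 + w(H(-14, 1), 40)) = (6302 + 29459)/(14026 + 40) = 35761/14066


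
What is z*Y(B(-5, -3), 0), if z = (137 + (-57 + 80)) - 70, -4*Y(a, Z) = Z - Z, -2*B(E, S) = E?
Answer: 0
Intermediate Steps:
B(E, S) = -E/2
Y(a, Z) = 0 (Y(a, Z) = -(Z - Z)/4 = -¼*0 = 0)
z = 90 (z = (137 + 23) - 70 = 160 - 70 = 90)
z*Y(B(-5, -3), 0) = 90*0 = 0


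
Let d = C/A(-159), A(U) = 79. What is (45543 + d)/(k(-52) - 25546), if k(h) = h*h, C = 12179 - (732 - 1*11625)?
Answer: -3620969/1804518 ≈ -2.0066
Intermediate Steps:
C = 23072 (C = 12179 - (732 - 11625) = 12179 - 1*(-10893) = 12179 + 10893 = 23072)
k(h) = h²
d = 23072/79 ≈ 292.05
(45543 + d)/(k(-52) - 25546) = (45543 + 23072/79)/((-52)² - 25546) = 3620969/(79*(2704 - 25546)) = (3620969/79)/(-22842) = (3620969/79)*(-1/22842) = -3620969/1804518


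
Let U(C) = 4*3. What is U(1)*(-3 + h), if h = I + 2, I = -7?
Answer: -96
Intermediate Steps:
U(C) = 12
h = -5 (h = -7 + 2 = -5)
U(1)*(-3 + h) = 12*(-3 - 5) = 12*(-8) = -96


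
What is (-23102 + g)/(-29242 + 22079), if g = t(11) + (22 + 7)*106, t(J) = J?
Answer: 20017/7163 ≈ 2.7945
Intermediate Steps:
g = 3085 (g = 11 + (22 + 7)*106 = 11 + 29*106 = 11 + 3074 = 3085)
(-23102 + g)/(-29242 + 22079) = (-23102 + 3085)/(-29242 + 22079) = -20017/(-7163) = -20017*(-1/7163) = 20017/7163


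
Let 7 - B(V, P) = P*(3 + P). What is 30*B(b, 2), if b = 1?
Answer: -90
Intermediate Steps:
B(V, P) = 7 - P*(3 + P)
30*B(b, 2) = 30*(7 - 1*2**2 - 3*2) = 30*(7 - 1*4 - 6) = 30*(7 - 4 - 6) = 30*(-3) = -90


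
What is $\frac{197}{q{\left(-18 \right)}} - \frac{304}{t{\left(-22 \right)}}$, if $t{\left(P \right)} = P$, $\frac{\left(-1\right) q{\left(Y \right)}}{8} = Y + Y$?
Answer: $\frac{45943}{3168} \approx 14.502$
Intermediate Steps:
$q{\left(Y \right)} = - 16 Y$ ($q{\left(Y \right)} = - 8 \left(Y + Y\right) = - 8 \cdot 2 Y = - 16 Y$)
$\frac{197}{q{\left(-18 \right)}} - \frac{304}{t{\left(-22 \right)}} = \frac{197}{\left(-16\right) \left(-18\right)} - \frac{304}{-22} = \frac{197}{288} - - \frac{152}{11} = 197 \cdot \frac{1}{288} + \frac{152}{11} = \frac{197}{288} + \frac{152}{11} = \frac{45943}{3168}$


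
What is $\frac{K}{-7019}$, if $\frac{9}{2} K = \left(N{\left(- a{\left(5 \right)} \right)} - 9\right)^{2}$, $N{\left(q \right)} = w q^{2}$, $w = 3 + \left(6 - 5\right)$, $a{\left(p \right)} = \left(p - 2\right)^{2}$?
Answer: $- \frac{22050}{7019} \approx -3.1415$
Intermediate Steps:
$a{\left(p \right)} = \left(-2 + p\right)^{2}$
$w = 4$ ($w = 3 + \left(6 - 5\right) = 3 + 1 = 4$)
$N{\left(q \right)} = 4 q^{2}$
$K = 22050$ ($K = \frac{2 \left(4 \left(- \left(-2 + 5\right)^{2}\right)^{2} - 9\right)^{2}}{9} = \frac{2 \left(4 \left(- 3^{2}\right)^{2} - 9\right)^{2}}{9} = \frac{2 \left(4 \left(\left(-1\right) 9\right)^{2} - 9\right)^{2}}{9} = \frac{2 \left(4 \left(-9\right)^{2} - 9\right)^{2}}{9} = \frac{2 \left(4 \cdot 81 - 9\right)^{2}}{9} = \frac{2 \left(324 - 9\right)^{2}}{9} = \frac{2 \cdot 315^{2}}{9} = \frac{2}{9} \cdot 99225 = 22050$)
$\frac{K}{-7019} = \frac{22050}{-7019} = 22050 \left(- \frac{1}{7019}\right) = - \frac{22050}{7019}$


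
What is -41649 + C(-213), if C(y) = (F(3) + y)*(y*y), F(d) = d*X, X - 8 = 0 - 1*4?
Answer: -9160818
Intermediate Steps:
X = 4 (X = 8 + (0 - 1*4) = 8 + (0 - 4) = 8 - 4 = 4)
F(d) = 4*d (F(d) = d*4 = 4*d)
C(y) = y**2*(12 + y) (C(y) = (4*3 + y)*(y*y) = (12 + y)*y**2 = y**2*(12 + y))
-41649 + C(-213) = -41649 + (-213)**2*(12 - 213) = -41649 + 45369*(-201) = -41649 - 9119169 = -9160818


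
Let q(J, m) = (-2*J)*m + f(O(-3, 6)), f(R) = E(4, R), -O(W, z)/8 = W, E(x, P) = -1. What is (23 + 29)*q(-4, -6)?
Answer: -2548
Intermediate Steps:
O(W, z) = -8*W
f(R) = -1
q(J, m) = -1 - 2*J*m (q(J, m) = (-2*J)*m - 1 = -2*J*m - 1 = -1 - 2*J*m)
(23 + 29)*q(-4, -6) = (23 + 29)*(-1 - 2*(-4)*(-6)) = 52*(-1 - 48) = 52*(-49) = -2548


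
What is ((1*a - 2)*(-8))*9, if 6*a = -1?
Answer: 156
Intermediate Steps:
a = -⅙ (a = (⅙)*(-1) = -⅙ ≈ -0.16667)
((1*a - 2)*(-8))*9 = ((1*(-⅙) - 2)*(-8))*9 = ((-⅙ - 2)*(-8))*9 = -13/6*(-8)*9 = (52/3)*9 = 156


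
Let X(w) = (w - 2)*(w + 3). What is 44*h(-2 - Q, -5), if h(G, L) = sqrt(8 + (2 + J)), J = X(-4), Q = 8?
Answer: 176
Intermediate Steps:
X(w) = (-2 + w)*(3 + w)
J = 6 (J = -6 - 4 + (-4)**2 = -6 - 4 + 16 = 6)
h(G, L) = 4 (h(G, L) = sqrt(8 + (2 + 6)) = sqrt(8 + 8) = sqrt(16) = 4)
44*h(-2 - Q, -5) = 44*4 = 176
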